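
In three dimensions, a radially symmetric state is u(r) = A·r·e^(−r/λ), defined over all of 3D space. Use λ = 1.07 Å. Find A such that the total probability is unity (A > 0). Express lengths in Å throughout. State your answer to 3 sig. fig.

Require ∫ |u|² 4πr² dr = 1 over the whole domain.
(Spherical symmetry: dV = 4πr² dr.)
Using ∫₀^∞ rⁿ e^(−αr) dr = n!/αⁿ⁺¹, ∫|u|² 4πr² dr = A²·(3·π·λ^5).
Hence A² = 1/[3·π·λ^5].
Plugging in λ = 1.07 yields A = 0.2750.

A ≈ 0.275 Å^(-5/2)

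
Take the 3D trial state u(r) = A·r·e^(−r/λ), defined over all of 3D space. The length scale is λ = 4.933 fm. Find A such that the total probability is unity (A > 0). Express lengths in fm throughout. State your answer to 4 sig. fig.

We need A² ∫|f|² 4πr² dr = 1, taking the integral from 0 to ∞.
In 3D with spherical symmetry the volume element is 4πr² dr.
With ∫₀^∞ r^4 e^(−αr) dr = 4!/α^5, ∫|u|² 4πr² dr = A²·(3·π·λ^5).
So A² = (3·π·λ^5)^(−1).
Substituting λ = 4.933 gives A² = 0.000036322, so A = 0.0060268.

A ≈ 0.006027 fm^(-5/2)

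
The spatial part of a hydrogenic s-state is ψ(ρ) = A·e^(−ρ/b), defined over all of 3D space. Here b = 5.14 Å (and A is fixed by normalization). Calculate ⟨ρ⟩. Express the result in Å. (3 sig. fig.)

The expectation value is the |ψ|²-weighted average of ρ: ∫ ρ|ψ|² 4πρ² dρ.
The ratio of the moment integral to the normalization integral gives ⟨ρ⟩ = 3·b/2.
With b = 5.14, ⟨ρ⟩ = 7.710.

⟨ρ⟩ ≈ 7.71 Å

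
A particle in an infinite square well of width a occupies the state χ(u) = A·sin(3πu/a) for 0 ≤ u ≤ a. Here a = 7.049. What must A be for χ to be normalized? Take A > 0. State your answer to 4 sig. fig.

A ≈ 0.5327

Normalization requires ∫|χ|² du = 1, integrated from 0 to a.
Using sin²θ = (1 − cos 2θ)/2, with χ = A·sin(3πu/a), the integral evaluates to A²·[a/2].
Setting this equal to 1 gives A² = 1/(a/2).
Substituting a = 7.049 gives A² = 0.28373, so A = 0.53266.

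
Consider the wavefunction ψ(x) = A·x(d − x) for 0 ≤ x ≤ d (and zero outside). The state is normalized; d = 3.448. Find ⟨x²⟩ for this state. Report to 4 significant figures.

⟨x^2⟩ ≈ 3.397

⟨x²⟩ = ∫ x^2 |ψ|² dx over the full domain.
Expanding the polynomial and integrating term by term, evaluating both integrals, ⟨x²⟩ = 2·d^2/7.
With d = 3.448, ⟨x^2⟩ = 3.3968.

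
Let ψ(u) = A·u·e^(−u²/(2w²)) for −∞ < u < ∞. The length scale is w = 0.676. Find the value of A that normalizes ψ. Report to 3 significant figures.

A ≈ 1.91

We need A² ∫|f|² du = 1, taking the integral from −∞ to ∞.
Using the Gaussian integral ∫_{−∞}^{∞} e^(−αu²) du = √(π/α), carrying out the integral gives A² · √(π)·w^3/2.
So A² = (√(π)·w^3/2)^(−1).
Plugging in w = 0.676 yields A = 1.911.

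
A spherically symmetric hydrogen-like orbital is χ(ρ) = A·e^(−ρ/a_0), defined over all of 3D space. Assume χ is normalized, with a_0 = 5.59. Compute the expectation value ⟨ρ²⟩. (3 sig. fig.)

⟨ρ^2⟩ ≈ 93.7

The expectation value is the |χ|²-weighted average of ρ^2: ∫ ρ^2|χ|² 4πρ² dρ.
Evaluating both integrals, ⟨ρ²⟩ = 3·a_0^2.
Putting a_0 = 5.59 gives 93.74.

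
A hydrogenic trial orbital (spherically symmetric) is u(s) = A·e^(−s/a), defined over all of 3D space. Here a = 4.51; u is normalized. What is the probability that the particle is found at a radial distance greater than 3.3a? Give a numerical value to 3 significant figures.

P ≈ 0.0400

P = ∫ |u|² 4πs² ds over s > 3.3a.
Normalization gives A² = 1/(π·a^3).
In terms of t = s/a (A², 4π and the length scale all cancel between numerator and denominator), P = [∫_{3.3}^{∞} t^2·e^(-2·t) dt] / [∫_{0}^{∞} t^2·e^(-2·t) dt].
An antiderivative of t^2·e^(-2·t) is -(2·t^2 + 2·t + 1)·e^(-2·t)/4; evaluating from 3.3 to ∞ gives 1469·e^(-33/5)/200, while the full integral is 1/4.
Taking the ratio yields P = 0.03997.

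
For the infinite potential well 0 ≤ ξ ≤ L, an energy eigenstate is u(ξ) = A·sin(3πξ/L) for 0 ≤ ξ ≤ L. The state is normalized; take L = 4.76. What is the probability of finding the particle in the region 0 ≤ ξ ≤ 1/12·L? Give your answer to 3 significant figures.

|u|² is the probability density, so P = ∫_{0}^{1/12·L} |u|² dξ.
With A² fixed by ∫|u|² = 1, i.e. A² = (L/2)^(−1), substitute and integrate.
Let t = ξ/L; then A² and the length scale cancel, so P = ∫_{0}^{1/12} sin(3·π·t)^2 dt ÷ ∫_{0}^{1} sin(3·π·t)^2 dt.
With ∫ sin(3·π·t)^2 dt = t/2 - sin(6·π·t)/(12·π) + C, the region integral is 1/24 - 1/(12·π) and the full one is 1/2.
Taking the ratio, P = (-2 + π)/(12·π).

P ≈ 0.0303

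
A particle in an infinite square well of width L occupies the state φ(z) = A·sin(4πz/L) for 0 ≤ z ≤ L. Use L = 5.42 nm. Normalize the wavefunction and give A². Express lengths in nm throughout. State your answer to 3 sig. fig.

Normalization requires ∫|φ|² dz = 1, integrated from 0 to L.
∫|φ|² dz = A²·(L/2).
Setting this equal to 1 gives A² = 1/(L/2).
With L = 5.42: A² = 0.3690 and A = 0.6075.

A^2 ≈ 0.369 nm^(-1)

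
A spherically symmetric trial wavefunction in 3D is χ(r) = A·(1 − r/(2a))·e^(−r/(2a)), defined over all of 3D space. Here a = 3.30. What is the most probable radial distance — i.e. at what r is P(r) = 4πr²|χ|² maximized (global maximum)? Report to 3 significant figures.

r ≈ 17.3

Differentiate P(r) = 4πr²|χ|² with respect to r and set to zero.
This gives r = a·(√(5) + 3).
With a = 3.30, the most probable radial distance is 17.28.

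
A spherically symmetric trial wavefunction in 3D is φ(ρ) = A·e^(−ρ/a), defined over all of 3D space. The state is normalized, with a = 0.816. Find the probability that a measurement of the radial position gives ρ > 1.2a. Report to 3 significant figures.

P = ∫ |φ|² 4πρ² dρ over ρ > 1.2a.
The full normalization integral is A²·[π·a^3] = 1, fixing A².
In terms of u = ρ/a (A², 4π and the length scale all cancel between numerator and denominator), P = [∫_{1.2}^{∞} u^2·e^(-2·u) du] / [∫_{0}^{∞} u^2·e^(-2·u) du].
An antiderivative of u^2·e^(-2·u) is -(2·u^2 + 2·u + 1)·e^(-2·u)/4; evaluating from 1.2 to ∞ gives 157·e^(-12/5)/100, while the full integral is 1/4.
Taking the ratio yields P = 0.5697.

P ≈ 0.570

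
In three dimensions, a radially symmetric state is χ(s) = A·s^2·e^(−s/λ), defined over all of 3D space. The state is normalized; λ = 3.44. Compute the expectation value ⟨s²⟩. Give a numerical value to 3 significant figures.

The expectation value is the |χ|²-weighted average of s^2: ∫ s^2|χ|² 4πs² ds.
With ∫₀^∞ s^8 e^(−αs) ds = 8!/α^9, evaluating both integrals, ⟨s²⟩ = 14·λ^2.
With λ = 3.44, ⟨s^2⟩ = 165.7.

⟨s^2⟩ ≈ 166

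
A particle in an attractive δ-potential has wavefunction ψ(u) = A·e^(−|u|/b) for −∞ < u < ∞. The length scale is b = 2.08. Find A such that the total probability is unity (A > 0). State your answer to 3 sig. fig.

Require ∫ |ψ|² du = 1 over the whole domain.
Using ∫₀^∞ uⁿ e^(−αu) du = n!/αⁿ⁺¹, with ψ = A·e^(−|u|/b), the integral evaluates to A²·[b].
Plugging in b = 2.08 yields A = 0.6934.

A ≈ 0.693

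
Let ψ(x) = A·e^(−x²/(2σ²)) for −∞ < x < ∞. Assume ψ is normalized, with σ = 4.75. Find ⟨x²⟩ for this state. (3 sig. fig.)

⟨x²⟩ = ∫ x^2 |ψ|² dx over the full domain.
The ratio of the moment integral to the normalization integral gives ⟨x²⟩ = σ^2/2.
With σ = 4.75, ⟨x^2⟩ = 11.28.

⟨x^2⟩ ≈ 11.3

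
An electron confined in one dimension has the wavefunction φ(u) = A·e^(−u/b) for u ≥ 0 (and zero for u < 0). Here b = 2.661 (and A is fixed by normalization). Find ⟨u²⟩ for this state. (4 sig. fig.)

The expectation value is the |φ|²-weighted average of u^2: ∫ u^2|φ|² du.
Using ∫₀^∞ uⁿ e^(−αu) du = n!/αⁿ⁺¹, evaluating both integrals, ⟨u²⟩ = b^2/2.
Putting b = 2.661 gives 3.5405.

⟨u^2⟩ ≈ 3.540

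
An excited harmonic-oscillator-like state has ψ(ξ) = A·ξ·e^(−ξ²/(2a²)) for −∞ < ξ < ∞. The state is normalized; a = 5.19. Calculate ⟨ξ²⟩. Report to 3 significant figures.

⟨ξ^2⟩ ≈ 40.4

By definition ⟨ξ²⟩ = ∫ ξ^2 |ψ(ξ)|² dξ.
Evaluating both integrals, ⟨ξ²⟩ = 3·a^2/2.
With a = 5.19, ⟨ξ^2⟩ = 40.40.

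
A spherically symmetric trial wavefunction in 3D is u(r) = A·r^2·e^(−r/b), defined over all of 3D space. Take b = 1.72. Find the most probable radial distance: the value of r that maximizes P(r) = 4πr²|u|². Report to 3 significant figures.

r ≈ 5.16

The maximum of P(r) = 4πr²|u|² occurs where its derivative vanishes.
This gives r = 3·b.
With b = 1.72, the most probable radial distance is 5.160.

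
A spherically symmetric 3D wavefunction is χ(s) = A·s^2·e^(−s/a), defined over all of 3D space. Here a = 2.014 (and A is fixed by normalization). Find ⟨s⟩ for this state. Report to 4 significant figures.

⟨s⟩ ≈ 7.049

By definition ⟨s⟩ = ∫ s |χ(s)|² 4πs² ds.
Using ∫₀^∞ sⁿ e^(−αs) ds = n!/αⁿ⁺¹, the ratio of the moment integral to the normalization integral gives ⟨s⟩ = 7·a/2.
With a = 2.014, ⟨s⟩ = 7.0490.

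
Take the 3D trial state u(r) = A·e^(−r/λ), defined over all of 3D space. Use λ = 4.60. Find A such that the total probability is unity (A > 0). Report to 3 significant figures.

We need A² ∫|f|² 4πr² dr = 1, taking the integral from 0 to ∞.
In 3D with spherical symmetry the volume element is 4πr² dr.
With u = A·e^(−r/λ), the integral evaluates to A²·[π·λ^3].
Hence A² = 1/[π·λ^3].
Substituting λ = 4.60 gives A² = 0.003270, so A = 0.05719.

A ≈ 0.0572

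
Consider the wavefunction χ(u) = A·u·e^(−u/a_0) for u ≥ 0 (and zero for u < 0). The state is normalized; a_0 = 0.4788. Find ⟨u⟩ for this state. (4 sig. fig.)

By definition ⟨u⟩ = ∫ u |χ(u)|² du.
The ratio of the moment integral to the normalization integral gives ⟨u⟩ = 3·a_0/2.
Putting a_0 = 0.4788 gives 0.71820.

⟨u⟩ ≈ 0.7182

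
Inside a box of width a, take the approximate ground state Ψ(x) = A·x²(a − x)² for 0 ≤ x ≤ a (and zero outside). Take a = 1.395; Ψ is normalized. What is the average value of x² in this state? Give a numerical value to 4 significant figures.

⟨x^2⟩ ≈ 0.5307

The expectation value is the |Ψ|²-weighted average of x^2: ∫ x^2|Ψ|² dx.
Expanding the polynomial and integrating term by term, the ratio of the moment integral to the normalization integral gives ⟨x²⟩ = 3·a^2/11.
With a = 1.395, ⟨x^2⟩ = 0.53073.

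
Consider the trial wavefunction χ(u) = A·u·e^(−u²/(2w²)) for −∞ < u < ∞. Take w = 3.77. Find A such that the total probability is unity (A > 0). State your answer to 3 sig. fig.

A ≈ 0.145

We need A² ∫|f|² du = 1, taking the integral from −∞ to ∞.
With ∫_{−∞}^{∞} u^(2m) e^(−αu²) du = (2m−1)!!·√π / (2^m α^(m+1/2)), carrying out the integral gives A² · √(π)·w^3/2.
Hence A² = 1/[√(π)·w^3/2].
Substituting w = 3.77 gives A² = 0.02106, so A = 0.1451.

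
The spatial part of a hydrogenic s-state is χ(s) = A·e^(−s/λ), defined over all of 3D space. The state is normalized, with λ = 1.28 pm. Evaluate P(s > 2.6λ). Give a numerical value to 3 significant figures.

P ≈ 0.109

Integrate the radial probability density 4πs²|χ|² over s > 2.6λ.
A² is fixed by ∫₀^∞ 4πs²|χ|² ds = 1, i.e. A² = (π·λ^3)^(−1).
In terms of u = s/λ (A², 4π and the length scale all cancel between numerator and denominator), P = [∫_{2.6}^{∞} u^2·e^(-2·u) du] / [∫_{0}^{∞} u^2·e^(-2·u) du].
With ∫ u^2·e^(-2·u) du = -(2·u^2 + 2·u + 1)·e^(-2·u)/4 + C, the region integral is 493·e^(-26/5)/100 and the full one is 1/4.
The region integral divided by the full integral gives P = 0.1088.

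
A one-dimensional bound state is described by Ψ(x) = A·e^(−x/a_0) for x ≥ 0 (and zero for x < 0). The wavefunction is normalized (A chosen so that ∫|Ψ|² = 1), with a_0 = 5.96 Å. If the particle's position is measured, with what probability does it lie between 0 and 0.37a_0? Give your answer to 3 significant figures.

The probability is P = ∫ |Ψ|² dx over [0, 0.37a_0].
Since A² = 1/(a_0/2), this is the region integral divided by the full normalization integral.
In terms of u = x/a_0 (A² and the length scale cancel between numerator and denominator), P = [∫_{0}^{0.37} e^(-2·u) du] / [∫_{0}^{∞} e^(-2·u) du].
With ∫ e^(-2·u) du = -e^(-2·u)/2 + C, the region integral is 1/2 - e^(-37/50)/2 and the full one is 1/2.
The result is P = 0.5229.

P ≈ 0.523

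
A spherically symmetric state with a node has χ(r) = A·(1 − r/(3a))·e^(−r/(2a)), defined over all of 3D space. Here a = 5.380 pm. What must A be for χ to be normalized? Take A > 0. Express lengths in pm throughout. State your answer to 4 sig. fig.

A ≈ 0.02769 pm^(-3/2)

Normalization requires ∫|χ|² 4πr² dr = 1, integrated from 0 to ∞.
The angular integral contributes 4π, leaving ∫₀^∞ r²|χ|² dr.
With ∫₀^∞ r^4 e^(−αr) dr = 4!/α^5, ∫|χ|² 4πr² dr = A²·(8·π·a^3/3).
Substituting a = 5.380 gives A² = 0.00076654, so A = 0.027686.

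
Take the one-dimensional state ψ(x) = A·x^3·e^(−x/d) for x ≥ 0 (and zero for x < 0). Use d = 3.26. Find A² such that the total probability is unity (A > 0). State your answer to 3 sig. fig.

A^2 ≈ 0.0000454

Require ∫ |ψ|² dx = 1 over the whole domain.
With ψ = A·x^3·e^(−x/d), the integral evaluates to A²·[45·d^7/8].
Plugging in d = 3.26 yields A = 0.006740.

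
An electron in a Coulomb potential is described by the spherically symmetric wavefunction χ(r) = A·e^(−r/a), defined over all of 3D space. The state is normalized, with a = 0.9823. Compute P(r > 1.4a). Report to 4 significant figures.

P ≈ 0.4695

With dV = 4πr²dr, the probability is ∫|χ|² dV over r > 1.4a.
The full normalization integral is A²·[π·a^3] = 1, fixing A².
Let u = r/a; then A², 4π and the length scale all cancel, so P = ∫_{1.4}^{∞} u^2·e^(-2·u) du ÷ ∫_{0}^{∞} u^2·e^(-2·u) du.
With ∫ u^2·e^(-2·u) du = -(2·u^2 + 2·u + 1)·e^(-2·u)/4 + C, the region integral is 193·e^(-14/5)/100 and the full one is 1/4.
The region integral divided by the full integral gives P = 0.46945.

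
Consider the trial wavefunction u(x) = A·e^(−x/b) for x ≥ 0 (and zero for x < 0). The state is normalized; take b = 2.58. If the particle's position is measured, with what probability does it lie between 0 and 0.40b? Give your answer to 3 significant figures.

P ≈ 0.551

|u|² is the probability density, so P = ∫_{0}^{0.40b} |u|² dx.
Since A² = 1/(b/2), this is the region integral divided by the full normalization integral.
Substituting t = x/b, A² and the length scale cancel in the ratio: P = ∫_{0}^{0.40} e^(-2·t) dt / ∫_{0}^{∞} e^(-2·t) dt.
With ∫ e^(-2·t) dt = -e^(-2·t)/2 + C, the region integral is 1/2 - e^(-4/5)/2 and the full one is 1/2.
The result is P = 0.5507.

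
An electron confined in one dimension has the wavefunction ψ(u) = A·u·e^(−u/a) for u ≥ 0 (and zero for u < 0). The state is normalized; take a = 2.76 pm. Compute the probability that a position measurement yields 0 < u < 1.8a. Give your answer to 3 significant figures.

|ψ|² is the probability density, so P = ∫_{0}^{1.8a} |ψ|² du.
The normalization integral ∫|ψ|²du over the whole domain equals a^3/4·A², and A² cancels in the ratio.
Substituting t = u/a, A² and the length scale cancel in the ratio: P = ∫_{0}^{1.8} t^2·e^(-2·t) dt / ∫_{0}^{∞} t^2·e^(-2·t) dt.
With ∫ t^2·e^(-2·t) dt = -(2·t^2 + 2·t + 1)·e^(-2·t)/4 + C, the region integral is 1/4 - 277·e^(-18/5)/100 and the full one is 1/4.
The result is P = 0.6973.

P ≈ 0.697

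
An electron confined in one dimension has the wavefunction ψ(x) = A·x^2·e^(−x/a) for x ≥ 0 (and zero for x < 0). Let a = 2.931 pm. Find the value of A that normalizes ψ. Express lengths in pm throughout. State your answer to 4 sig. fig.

The normalization condition is ∫|ψ|² dx = 1 from 0 to ∞.
Using ∫₀^∞ xⁿ e^(−αx) dx = n!/αⁿ⁺¹, with ψ = A·x^2·e^(−x/a), the integral evaluates to A²·[3·a^5/4].
So A² = (3·a^5/4)^(−1).
With a = 2.931: A² = 0.0061640 and A = 0.078511.

A ≈ 0.07851 pm^(-5/2)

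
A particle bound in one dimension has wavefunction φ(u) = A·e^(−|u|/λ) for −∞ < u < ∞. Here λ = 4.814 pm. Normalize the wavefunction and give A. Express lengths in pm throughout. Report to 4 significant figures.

Normalization requires ∫|φ|² du = 1, integrated from −∞ to ∞.
The integral (without the A² prefactor) comes out to λ.
So A² = (λ)^(−1).
Plugging in λ = 4.814 yields A = 0.45577.

A ≈ 0.4558 pm^(-1/2)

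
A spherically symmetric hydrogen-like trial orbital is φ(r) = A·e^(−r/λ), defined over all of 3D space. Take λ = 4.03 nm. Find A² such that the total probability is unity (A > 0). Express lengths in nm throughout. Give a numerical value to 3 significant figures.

A^2 ≈ 0.00486 nm^(-3)

Normalization requires ∫|φ|² 4πr² dr = 1, integrated from 0 to ∞.
With ∫₀^∞ r^2 e^(−αr) dr = 2!/α^3, ∫|φ|² 4πr² dr = A²·(π·λ^3).
With λ = 4.03: A² = 0.004863 and A = 0.06974.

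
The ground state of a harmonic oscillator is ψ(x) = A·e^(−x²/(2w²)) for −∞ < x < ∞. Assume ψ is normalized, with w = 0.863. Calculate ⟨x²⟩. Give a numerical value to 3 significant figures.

⟨x^2⟩ ≈ 0.372

The expectation value is the |ψ|²-weighted average of x^2: ∫ x^2|ψ|² dx.
Using the Gaussian integral ∫_{−∞}^{∞} e^(−αx²) dx = √(π/α), the ratio of the moment integral to the normalization integral gives ⟨x²⟩ = w^2/2.
Putting w = 0.863 gives 0.3724.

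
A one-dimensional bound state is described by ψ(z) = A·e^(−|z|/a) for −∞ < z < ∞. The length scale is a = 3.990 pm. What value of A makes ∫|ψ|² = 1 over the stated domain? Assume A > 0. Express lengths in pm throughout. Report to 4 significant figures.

A ≈ 0.5006 pm^(-1/2)

Require ∫ |ψ|² dz = 1 over the whole domain.
With ψ = A·e^(−|z|/a), the integral evaluates to A²·[a].
So A² = (a)^(−1).
Plugging in a = 3.990 yields A = 0.50063.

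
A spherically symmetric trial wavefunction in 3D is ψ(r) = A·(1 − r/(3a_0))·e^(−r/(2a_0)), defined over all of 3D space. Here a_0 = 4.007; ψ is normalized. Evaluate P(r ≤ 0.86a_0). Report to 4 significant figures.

P ≈ 0.1076

Integrate the radial probability density 4πr²|ψ|² over r ≤ 0.86a_0.
Normalization gives A² = 1/(8·π·a_0^3/3).
In terms of u = r/a_0 (A², 4π and the length scale all cancel between numerator and denominator), P = [∫_{0}^{0.86} u^2·(1 - u/3)^2·e^(-u) du] / [∫_{0}^{∞} u^2·(1 - u/3)^2·e^(-u) du].
Using ∫ u^2·(1 - u/3)^2·e^(-u) du = (-u^4 + 2·u^3 - 3·u^2 - 6·u - 6)·e^(-u)/9, the numerator is ≈ 0.0717151 and the denominator is 2/3.
The region integral divided by the full integral gives P = 0.10757.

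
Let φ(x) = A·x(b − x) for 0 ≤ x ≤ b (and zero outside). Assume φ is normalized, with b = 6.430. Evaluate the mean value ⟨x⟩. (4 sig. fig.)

⟨x⟩ ≈ 3.215

By definition ⟨x⟩ = ∫ x |φ(x)|² dx.
Expanding the polynomial and integrating term by term, evaluating both integrals, ⟨x⟩ = b/2.
Putting b = 6.430 gives 3.2150.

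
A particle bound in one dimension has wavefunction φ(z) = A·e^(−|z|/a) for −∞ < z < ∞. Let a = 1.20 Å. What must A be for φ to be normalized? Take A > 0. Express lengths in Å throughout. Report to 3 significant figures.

A ≈ 0.913 Å^(-1/2)

Require ∫ |φ|² dz = 1 over the whole domain.
Carrying out the integral gives A² · a.
Setting this equal to 1 gives A² = 1/(a).
Plugging in a = 1.20 yields A = 0.9129.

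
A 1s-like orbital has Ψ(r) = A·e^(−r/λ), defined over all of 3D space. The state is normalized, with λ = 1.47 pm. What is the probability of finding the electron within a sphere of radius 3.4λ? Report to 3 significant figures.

Integrate the radial probability density 4πr²|Ψ|² over r ≤ 3.4λ.
Normalization gives A² = 1/(π·λ^3).
In terms of u = r/λ (A², 4π and the length scale all cancel between numerator and denominator), P = [∫_{0}^{3.4} u^2·e^(-2·u) du] / [∫_{0}^{∞} u^2·e^(-2·u) du].
Using ∫ u^2·e^(-2·u) du = -(2·u^2 + 2·u + 1)·e^(-2·u)/4, the numerator is 1/4 - 773·e^(-34/5)/100 and the denominator is 1/4.
The region integral divided by the full integral gives P = 0.9656.

P ≈ 0.966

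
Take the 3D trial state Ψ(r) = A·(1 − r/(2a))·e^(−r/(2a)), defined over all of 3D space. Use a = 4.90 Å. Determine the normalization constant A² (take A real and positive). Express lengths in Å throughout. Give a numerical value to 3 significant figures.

A^2 ≈ 0.000338 Å^(-3)

We need A² ∫|f|² 4πr² dr = 1, taking the integral from 0 to ∞.
(Spherical symmetry: dV = 4πr² dr.)
The integral (without the A² prefactor) comes out to 8·π·a^3.
Plugging in a = 4.90 yields A = 0.01839.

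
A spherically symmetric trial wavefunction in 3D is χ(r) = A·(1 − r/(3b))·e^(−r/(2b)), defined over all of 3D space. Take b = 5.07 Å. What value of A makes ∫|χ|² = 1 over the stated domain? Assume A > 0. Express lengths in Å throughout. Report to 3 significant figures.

We need A² ∫|f|² 4πr² dr = 1, taking the integral from 0 to ∞.
The angular integral contributes 4π, leaving ∫₀^∞ r²|χ|² dr.
Recall ∫₀^∞ r^m e^(−r/β) dr = m!·β^(m+1), ∫|χ|² 4πr² dr = A²·(8·π·b^3/3).
Setting this equal to 1 gives A² = 1/(8·π·b^3/3).
With b = 5.07: A² = 0.0009159 and A = 0.03026.

A ≈ 0.0303 Å^(-3/2)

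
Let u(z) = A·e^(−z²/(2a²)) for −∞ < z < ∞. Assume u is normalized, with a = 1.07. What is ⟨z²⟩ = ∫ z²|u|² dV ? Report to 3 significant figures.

⟨z^2⟩ ≈ 0.572

By definition ⟨z²⟩ = ∫ z^2 |u(z)|² dz.
Differentiating ∫e^(−αz²) dz = √(π/α) under α to get the higher moments, evaluating both integrals, ⟨z²⟩ = a^2/2.
With a = 1.07, ⟨z^2⟩ = 0.5725.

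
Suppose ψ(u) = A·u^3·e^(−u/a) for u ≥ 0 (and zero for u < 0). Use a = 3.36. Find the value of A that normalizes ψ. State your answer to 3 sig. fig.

Require ∫ |ψ|² du = 1 over the whole domain.
With ∫₀^∞ u^6 e^(−αu) du = 6!/α^7, ∫|ψ|² du = A²·(45·a^7/8).
Substituting a = 3.36 gives A² = 0.00003677, so A = 0.006064.

A ≈ 0.00606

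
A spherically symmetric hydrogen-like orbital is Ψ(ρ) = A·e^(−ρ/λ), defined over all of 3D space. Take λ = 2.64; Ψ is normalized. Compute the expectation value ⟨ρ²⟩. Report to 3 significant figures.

⟨ρ^2⟩ ≈ 20.9

By definition ⟨ρ²⟩ = ∫ ρ^2 |Ψ(ρ)|² 4πρ² dρ.
The ratio of the moment integral to the normalization integral gives ⟨ρ²⟩ = 3·λ^2.
Putting λ = 2.64 gives 20.91.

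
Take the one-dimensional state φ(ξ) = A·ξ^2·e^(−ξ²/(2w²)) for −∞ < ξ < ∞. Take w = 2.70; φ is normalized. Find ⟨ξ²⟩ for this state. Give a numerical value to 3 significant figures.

⟨ξ^2⟩ ≈ 18.2

The expectation value is the |φ|²-weighted average of ξ^2: ∫ ξ^2|φ|² dξ.
Since the A² factors cancel between numerator and denominator, ⟨ξ²⟩ = 5·w^2/2.
Putting w = 2.70 gives 18.23.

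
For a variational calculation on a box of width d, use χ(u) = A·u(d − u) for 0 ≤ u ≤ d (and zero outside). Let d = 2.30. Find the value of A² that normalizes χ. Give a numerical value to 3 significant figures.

The normalization condition is ∫|χ|² du = 1 from 0 to d.
With χ = A·u(d − u), the integral evaluates to A²·[d^5/30].
Substituting d = 2.30 gives A² = 0.4661, so A = 0.6827.

A^2 ≈ 0.466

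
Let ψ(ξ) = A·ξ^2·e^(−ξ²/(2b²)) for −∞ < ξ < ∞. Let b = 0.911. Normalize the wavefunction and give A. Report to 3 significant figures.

Require ∫ |ψ|² dξ = 1 over the whole domain.
Using the Gaussian integral ∫_{−∞}^{∞} e^(−αξ²) dξ = √(π/α), ∫|ψ|² dξ = A²·(3·√(π)·b^5/4).
Hence A² = 1/[3·√(π)·b^5/4].
With b = 0.911: A² = 1.199 and A = 1.095.

A ≈ 1.09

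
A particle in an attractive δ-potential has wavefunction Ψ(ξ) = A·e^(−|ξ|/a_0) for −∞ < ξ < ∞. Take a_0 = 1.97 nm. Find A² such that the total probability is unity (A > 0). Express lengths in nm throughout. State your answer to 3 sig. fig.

A^2 ≈ 0.508 nm^(-1)

The normalization condition is ∫|Ψ|² dξ = 1 from −∞ to ∞.
Using ∫₀^∞ ξⁿ e^(−αξ) dξ = n!/αⁿ⁺¹, carrying out the integral gives A² · a_0.
So A² = (a_0)^(−1).
Plugging in a_0 = 1.97 yields A = 0.7125.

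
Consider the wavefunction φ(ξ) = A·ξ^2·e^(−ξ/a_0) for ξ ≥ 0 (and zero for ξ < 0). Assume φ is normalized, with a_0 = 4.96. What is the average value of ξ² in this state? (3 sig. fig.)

⟨ξ^2⟩ ≈ 185

By definition ⟨ξ²⟩ = ∫ ξ^2 |φ(ξ)|² dξ.
Recall ∫₀^∞ ξ^m e^(−ξ/β) dξ = m!·β^(m+1), evaluating both integrals, ⟨ξ²⟩ = 15·a_0^2/2.
Putting a_0 = 4.96 gives 184.5.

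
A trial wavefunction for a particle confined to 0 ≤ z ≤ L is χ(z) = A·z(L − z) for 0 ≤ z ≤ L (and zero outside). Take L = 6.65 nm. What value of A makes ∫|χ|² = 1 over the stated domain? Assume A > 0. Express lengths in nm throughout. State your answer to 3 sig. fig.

Normalization requires ∫|χ|² dz = 1, integrated from 0 to L.
Expanding the polynomial and integrating term by term, ∫|χ|² dz = A²·(L^5/30).
Hence A² = 1/[L^5/30].
With L = 6.65: A² = 0.002307 and A = 0.04803.

A ≈ 0.0480 nm^(-5/2)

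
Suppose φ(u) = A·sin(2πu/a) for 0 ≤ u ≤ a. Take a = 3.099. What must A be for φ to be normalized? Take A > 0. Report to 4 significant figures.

The normalization condition is ∫|φ|² du = 1 from 0 to a.
With φ = A·sin(2πu/a), the integral evaluates to A²·[a/2].
Plugging in a = 3.099 yields A = 0.80335.

A ≈ 0.8033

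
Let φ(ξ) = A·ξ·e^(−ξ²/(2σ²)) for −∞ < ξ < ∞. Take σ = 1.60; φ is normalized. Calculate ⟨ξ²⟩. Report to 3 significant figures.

⟨ξ^2⟩ ≈ 3.84

The expectation value is the |φ|²-weighted average of ξ^2: ∫ ξ^2|φ|² dξ.
Using the Gaussian integral ∫_{−∞}^{∞} e^(−αξ²) dξ = √(π/α), evaluating both integrals, ⟨ξ²⟩ = 3·σ^2/2.
Putting σ = 1.60 gives 3.840.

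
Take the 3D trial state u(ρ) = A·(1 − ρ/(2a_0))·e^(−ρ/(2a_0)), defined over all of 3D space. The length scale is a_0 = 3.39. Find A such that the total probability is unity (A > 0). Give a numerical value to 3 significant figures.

Require ∫ |u|² 4πρ² dρ = 1 over the whole domain.
(Spherical symmetry: dV = 4πρ² dρ.)
Recall ∫₀^∞ ρ^m e^(−ρ/β) dρ = m!·β^(m+1), ∫|u|² 4πρ² dρ = A²·(8·π·a_0^3).
Setting this equal to 1 gives A² = 1/(8·π·a_0^3).
With a_0 = 3.39: A² = 0.001021 and A = 0.03196.

A ≈ 0.0320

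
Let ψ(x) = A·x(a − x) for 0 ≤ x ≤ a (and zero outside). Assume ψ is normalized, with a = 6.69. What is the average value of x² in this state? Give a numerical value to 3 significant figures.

⟨x^2⟩ ≈ 12.8

The expectation value is the |ψ|²-weighted average of x^2: ∫ x^2|ψ|² dx.
The ratio of the moment integral to the normalization integral gives ⟨x²⟩ = 2·a^2/7.
With a = 6.69, ⟨x^2⟩ = 12.79.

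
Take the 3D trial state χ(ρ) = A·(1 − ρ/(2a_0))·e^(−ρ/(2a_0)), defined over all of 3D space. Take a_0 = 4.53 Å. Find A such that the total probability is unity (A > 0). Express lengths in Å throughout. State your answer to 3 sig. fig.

We need A² ∫|f|² 4πρ² dρ = 1, taking the integral from 0 to ∞.
With ∫₀^∞ ρ^4 e^(−αρ) dρ = 4!/α^5, ∫|χ|² 4πρ² dρ = A²·(8·π·a_0^3).
Setting this equal to 1 gives A² = 1/(8·π·a_0^3).
With a_0 = 4.53: A² = 0.0004280 and A = 0.02069.

A ≈ 0.0207 Å^(-3/2)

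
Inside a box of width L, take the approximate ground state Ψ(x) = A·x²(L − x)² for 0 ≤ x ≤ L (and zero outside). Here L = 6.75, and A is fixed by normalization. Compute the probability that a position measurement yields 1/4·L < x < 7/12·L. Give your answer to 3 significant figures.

|Ψ|² is the probability density, so P = ∫_{1/4·L}^{7/12·L} |Ψ|² dx.
The normalization integral ∫|Ψ|²dx over the whole domain equals L^9/630·A², and A² cancels in the ratio.
In terms of u = x/L (A² and the length scale cancel between numerator and denominator), P = [∫_{1/4}^{7/12} u^4·(1 - u)^4 du] / [∫_{0}^{1} u^4·(1 - u)^4 du].
With ∫ u^4·(1 - u)^4 du = u^5·(70·u^4 - 315·u^3 + 540·u^2 - 420·u + 126)/630 + C, the region integral is ≈ 0.0010298 and the full one is 1/630.
Evaluating gives P = 0.6487.

P ≈ 0.649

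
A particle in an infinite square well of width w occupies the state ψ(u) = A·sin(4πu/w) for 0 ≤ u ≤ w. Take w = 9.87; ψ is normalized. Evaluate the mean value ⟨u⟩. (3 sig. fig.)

The expectation value is the |ψ|²-weighted average of u: ∫ u|ψ|² du.
Since the A² factors cancel between numerator and denominator, ⟨u⟩ = w/2.
Putting w = 9.87 gives 4.935.

⟨u⟩ ≈ 4.94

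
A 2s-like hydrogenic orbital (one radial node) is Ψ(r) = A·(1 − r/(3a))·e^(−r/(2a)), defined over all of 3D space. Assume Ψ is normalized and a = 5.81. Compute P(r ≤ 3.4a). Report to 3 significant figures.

P ≈ 0.354

With dV = 4πr²dr, the probability is ∫|Ψ|² dV over r ≤ 3.4a.
A² is fixed by ∫₀^∞ 4πr²|Ψ|² dr = 1, i.e. A² = (8·π·a^3/3)^(−1).
Let u = r/a; then A², 4π and the length scale all cancel, so P = ∫_{0}^{3.4} u^2·(1 - u/3)^2·e^(-u) du ÷ ∫_{0}^{∞} u^2·(1 - u/3)^2·e^(-u) du.
Using ∫ u^2·(1 - u/3)^2·e^(-u) du = (-u^4 + 2·u^3 - 3·u^2 - 6·u - 6)·e^(-u)/9, the numerator is ≈ 0.23613 and the denominator is 2/3.
The region integral divided by the full integral gives P = 0.3542.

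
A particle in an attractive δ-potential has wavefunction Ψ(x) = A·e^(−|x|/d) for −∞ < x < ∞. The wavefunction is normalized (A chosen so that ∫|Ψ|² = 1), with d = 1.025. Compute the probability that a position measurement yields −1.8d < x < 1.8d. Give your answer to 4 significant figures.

P = ∫_{−1.8d}^{1.8d} |Ψ(x)|² dx.
The normalization integral ∫|Ψ|²dx over the whole domain equals d·A², and A² cancels in the ratio.
Both integrals are even about x = 0, so only the x ≥ 0 halves are needed (the factors of 2 cancel). Substituting u = x/d, A² and the length scale cancel in the ratio: P = ∫_{0}^{1.8} e^(-2·u) du / ∫_{0}^{∞} e^(-2·u) du.
An antiderivative of e^(-2·u) is -e^(-2·u)/2; evaluating from 0 to 1.8 gives 1/2 - e^(-18/5)/2, while the full integral is 1/2.
The result is P = 0.97268.

P ≈ 0.9727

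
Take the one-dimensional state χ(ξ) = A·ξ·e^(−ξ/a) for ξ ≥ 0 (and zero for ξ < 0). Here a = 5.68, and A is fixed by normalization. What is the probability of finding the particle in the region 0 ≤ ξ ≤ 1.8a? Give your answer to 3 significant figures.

P = ∫_{0}^{1.8a} |χ(ξ)|² dξ.
The normalization integral ∫|χ|²dξ over the whole domain equals a^3/4·A², and A² cancels in the ratio.
Let u = ξ/a; then A² and the length scale cancel, so P = ∫_{0}^{1.8} u^2·e^(-2·u) du ÷ ∫_{0}^{∞} u^2·e^(-2·u) du.
Using ∫ u^2·e^(-2·u) du = -(2·u^2 + 2·u + 1)·e^(-2·u)/4, the numerator is 1/4 - 277·e^(-18/5)/100 and the denominator is 1/4.
Evaluating gives P = 0.6973.

P ≈ 0.697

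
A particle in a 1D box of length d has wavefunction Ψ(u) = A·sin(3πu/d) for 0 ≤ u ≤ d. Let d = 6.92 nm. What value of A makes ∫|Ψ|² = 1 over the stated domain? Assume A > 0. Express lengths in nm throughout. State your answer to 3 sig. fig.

A ≈ 0.538 nm^(-1/2)

We need A² ∫|f|² du = 1, taking the integral from 0 to d.
With ∫₀^d sin²(nπu/d) du = d/2, with Ψ = A·sin(3πu/d), the integral evaluates to A²·[d/2].
Setting this equal to 1 gives A² = 1/(d/2).
Plugging in d = 6.92 yields A = 0.5376.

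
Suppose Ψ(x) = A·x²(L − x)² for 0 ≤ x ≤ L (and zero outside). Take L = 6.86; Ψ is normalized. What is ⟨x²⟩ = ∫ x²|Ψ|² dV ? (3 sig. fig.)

The expectation value is the |Ψ|²-weighted average of x^2: ∫ x^2|Ψ|² dx.
Expanding the polynomial and integrating term by term, since the A² factors cancel between numerator and denominator, ⟨x²⟩ = 3·L^2/11.
Putting L = 6.86 gives 12.83.

⟨x^2⟩ ≈ 12.8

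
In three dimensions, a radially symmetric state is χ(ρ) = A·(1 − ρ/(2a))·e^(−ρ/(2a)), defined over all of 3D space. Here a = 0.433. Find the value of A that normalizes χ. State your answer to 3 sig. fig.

We need A² ∫|f|² 4πρ² dρ = 1, taking the integral from 0 to ∞.
In 3D with spherical symmetry the volume element is 4πρ² dρ.
∫|χ|² 4πρ² dρ = A²·(8·π·a^3).
Plugging in a = 0.433 yields A = 0.7001.

A ≈ 0.700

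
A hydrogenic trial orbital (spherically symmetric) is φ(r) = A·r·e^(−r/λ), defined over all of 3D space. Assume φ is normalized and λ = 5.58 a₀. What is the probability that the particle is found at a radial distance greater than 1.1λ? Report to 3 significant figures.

P ≈ 0.928

P = ∫ |φ|² 4πr² dr over r > 1.1λ.
A² is fixed by ∫₀^∞ 4πr²|φ|² dr = 1, i.e. A² = (3·π·λ^5)^(−1).
In terms of u = r/λ (A², 4π and the length scale all cancel between numerator and denominator), P = [∫_{1.1}^{∞} u^4·e^(-2·u) du] / [∫_{0}^{∞} u^4·e^(-2·u) du].
With ∫ u^4·e^(-2·u) du = -(u^4/2 + u^3 + 3·u^2/2 + 3·u/2 + 3/4)·e^(-2·u) + C, the region integral is ≈ 0.69563 and the full one is 3/4.
This evaluates to P = 0.9275.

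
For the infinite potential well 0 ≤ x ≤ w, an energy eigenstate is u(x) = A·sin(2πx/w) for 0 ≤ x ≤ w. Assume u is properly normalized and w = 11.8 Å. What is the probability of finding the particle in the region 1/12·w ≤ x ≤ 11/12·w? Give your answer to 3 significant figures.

P = ∫_{1/12·w}^{11/12·w} |u(x)|² dx.
The normalization integral ∫|u|²dx over the whole domain equals w/2·A², and A² cancels in the ratio.
Substituting t = x/w, A² and the length scale cancel in the ratio: P = ∫_{1/12}^{11/12} sin(2·π·t)^2 dt / ∫_{0}^{1} sin(2·π·t)^2 dt.
An antiderivative of sin(2·π·t)^2 is t/2 - sin(4·π·t)/(8·π); evaluating from 1/12 to 11/12 gives √(3)/(8·π) + 5/12, while the full integral is 1/2.
Taking the ratio, P = √(3)/(4·π) + 5/6.

P ≈ 0.971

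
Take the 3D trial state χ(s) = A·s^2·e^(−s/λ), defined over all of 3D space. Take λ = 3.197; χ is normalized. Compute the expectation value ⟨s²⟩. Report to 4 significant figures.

The expectation value is the |χ|²-weighted average of s^2: ∫ s^2|χ|² 4πs² ds.
Since the A² factors cancel between numerator and denominator, ⟨s²⟩ = 14·λ^2.
Putting λ = 3.197 gives 143.09.

⟨s^2⟩ ≈ 143.1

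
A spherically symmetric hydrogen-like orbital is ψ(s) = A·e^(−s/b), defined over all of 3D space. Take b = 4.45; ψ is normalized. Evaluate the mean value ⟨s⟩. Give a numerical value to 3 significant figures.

⟨s⟩ ≈ 6.68

By definition ⟨s⟩ = ∫ s |ψ(s)|² 4πs² ds.
Using ∫₀^∞ sⁿ e^(−αs) ds = n!/αⁿ⁺¹, the ratio of the moment integral to the normalization integral gives ⟨s⟩ = 3·b/2.
Putting b = 4.45 gives 6.675.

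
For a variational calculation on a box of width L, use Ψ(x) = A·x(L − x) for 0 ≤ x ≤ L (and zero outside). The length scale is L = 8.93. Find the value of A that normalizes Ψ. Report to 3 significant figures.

A ≈ 0.0230

Normalization requires ∫|Ψ|² dx = 1, integrated from 0 to L.
Expanding the polynomial and integrating term by term, ∫|Ψ|² dx = A²·(L^5/30).
Hence A² = 1/[L^5/30].
Substituting L = 8.93 gives A² = 0.0005283, so A = 0.02298.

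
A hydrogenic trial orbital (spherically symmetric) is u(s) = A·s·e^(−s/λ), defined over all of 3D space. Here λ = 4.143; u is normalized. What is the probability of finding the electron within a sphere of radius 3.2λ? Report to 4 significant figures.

P = ∫ |u|² 4πs² ds over s ≤ 3.2λ.
A² is fixed by ∫₀^∞ 4πs²|u|² ds = 1, i.e. A² = (3·π·λ^5)^(−1).
In terms of t = s/λ (A², 4π and the length scale all cancel between numerator and denominator), P = [∫_{0}^{3.2} t^4·e^(-2·t) dt] / [∫_{0}^{∞} t^4·e^(-2·t) dt].
Using ∫ t^4·e^(-2·t) dt = -(t^4/2 + t^3 + 3·t^2/2 + 3·t/2 + 3/4)·e^(-2·t), the numerator is ≈ 0.573697 and the denominator is 3/4.
The region integral divided by the full integral gives P = 0.76493.

P ≈ 0.7649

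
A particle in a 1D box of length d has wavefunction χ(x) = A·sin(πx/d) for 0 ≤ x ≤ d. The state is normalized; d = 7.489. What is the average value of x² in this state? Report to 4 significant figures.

The expectation value is the |χ|²-weighted average of x^2: ∫ x^2|χ|² dx.
With ∫₀^d sin²(nπx/d) dx = d/2, the ratio of the moment integral to the normalization integral gives ⟨x²⟩ = -d^2/(2·π^2) + d^2/3.
Putting d = 7.489 gives 15.854.

⟨x^2⟩ ≈ 15.85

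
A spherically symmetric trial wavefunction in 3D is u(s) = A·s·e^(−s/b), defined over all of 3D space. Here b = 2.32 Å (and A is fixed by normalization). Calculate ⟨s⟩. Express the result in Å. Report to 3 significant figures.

⟨s⟩ ≈ 5.80 Å

⟨s⟩ = ∫ s |u|² 4πs² ds over the full domain.
Since the A² factors cancel between numerator and denominator, ⟨s⟩ = 5·b/2.
Putting b = 2.32 gives 5.800.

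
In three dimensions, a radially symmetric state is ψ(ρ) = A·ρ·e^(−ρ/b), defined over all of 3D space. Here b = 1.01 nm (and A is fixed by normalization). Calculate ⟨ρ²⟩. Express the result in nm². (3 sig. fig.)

⟨ρ^2⟩ ≈ 7.65 nm^2

The expectation value is the |ψ|²-weighted average of ρ^2: ∫ ρ^2|ψ|² 4πρ² dρ.
Using ∫₀^∞ ρⁿ e^(−αρ) dρ = n!/αⁿ⁺¹, since the A² factors cancel between numerator and denominator, ⟨ρ²⟩ = 15·b^2/2.
Putting b = 1.01 gives 7.651.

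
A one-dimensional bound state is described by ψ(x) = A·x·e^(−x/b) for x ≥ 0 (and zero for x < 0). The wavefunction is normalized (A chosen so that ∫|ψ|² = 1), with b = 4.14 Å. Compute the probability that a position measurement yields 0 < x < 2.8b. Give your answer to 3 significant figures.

The probability is P = ∫ |ψ|² dx over [0, 2.8b].
The normalization integral ∫|ψ|²dx over the whole domain equals b^3/4·A², and A² cancels in the ratio.
Substituting u = x/b, A² and the length scale cancel in the ratio: P = ∫_{0}^{2.8} u^2·e^(-2·u) du / ∫_{0}^{∞} u^2·e^(-2·u) du.
An antiderivative of u^2·e^(-2·u) is -(2·u^2 + 2·u + 1)·e^(-2·u)/4; evaluating from 0 to 2.8 gives 1/4 - 557·e^(-28/5)/100, while the full integral is 1/4.
This works out to P = 0.9176.

P ≈ 0.918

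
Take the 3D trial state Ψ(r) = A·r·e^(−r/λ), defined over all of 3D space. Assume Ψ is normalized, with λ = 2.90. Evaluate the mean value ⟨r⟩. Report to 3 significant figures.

By definition ⟨r⟩ = ∫ r |Ψ(r)|² 4πr² dr.
The ratio of the moment integral to the normalization integral gives ⟨r⟩ = 5·λ/2.
With λ = 2.90, ⟨r⟩ = 7.250.

⟨r⟩ ≈ 7.25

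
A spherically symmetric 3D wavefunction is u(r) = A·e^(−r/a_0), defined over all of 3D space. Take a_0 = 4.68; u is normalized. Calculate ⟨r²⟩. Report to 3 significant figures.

⟨r²⟩ = ∫ r^2 |u|² 4πr² dr over the full domain.
The ratio of the moment integral to the normalization integral gives ⟨r²⟩ = 3·a_0^2.
Putting a_0 = 4.68 gives 65.71.

⟨r^2⟩ ≈ 65.7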